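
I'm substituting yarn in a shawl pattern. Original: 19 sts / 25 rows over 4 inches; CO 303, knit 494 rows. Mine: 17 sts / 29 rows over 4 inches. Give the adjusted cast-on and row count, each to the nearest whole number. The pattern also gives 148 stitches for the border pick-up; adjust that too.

Stitches: 303 × 17/19 = 271.11 → 271.
Rows: 494 × 29/25 = 573.04 → 573.
border pick-up: 148 × 17/19 = 132.42 → 132.

Cast on 271 stitches; work 573 rows; border pick-up 132 stitches.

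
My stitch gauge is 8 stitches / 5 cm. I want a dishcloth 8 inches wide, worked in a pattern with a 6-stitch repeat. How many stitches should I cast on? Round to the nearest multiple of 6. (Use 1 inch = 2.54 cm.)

CO 30 sts.

8 in = 8 × 2.54 = 20.32 cm.
8 / 5 = 1.6 sts/cm.
20.32 × 1.6 = 32.51 sts.
→ 30.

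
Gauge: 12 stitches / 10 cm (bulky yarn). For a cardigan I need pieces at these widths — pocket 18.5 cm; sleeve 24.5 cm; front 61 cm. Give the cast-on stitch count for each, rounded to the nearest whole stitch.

pocket 22; sleeve 29; front 73.

Rate = 12/10 = 1.2 sts per cm.
pocket: 18.5 × 1.2 = 22.20 → 22.
sleeve: 24.5 × 1.2 = 29.40 → 29.
front: 61 × 1.2 = 73.20 → 73.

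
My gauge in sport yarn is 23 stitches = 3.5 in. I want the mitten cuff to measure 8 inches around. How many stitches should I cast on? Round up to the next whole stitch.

Cast on 53 stitches.

23 stitches / 3.5 in = 6.571 stitches per inch.
8 × 6.571 = 52.57 stitches.
Round up → 53.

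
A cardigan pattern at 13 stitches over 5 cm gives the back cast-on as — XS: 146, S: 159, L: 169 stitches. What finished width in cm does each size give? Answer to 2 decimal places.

XS 56.15 cm; S 61.15 cm; L 65.00 cm.

13/5 = 2.6 sts per cm.
XS: 146 / 2.6 = 56.154 → 56.15 cm.
S: 159 / 2.6 = 61.154 → 61.15 cm.
L: 169 / 2.6 = 65.000 → 65.00 cm.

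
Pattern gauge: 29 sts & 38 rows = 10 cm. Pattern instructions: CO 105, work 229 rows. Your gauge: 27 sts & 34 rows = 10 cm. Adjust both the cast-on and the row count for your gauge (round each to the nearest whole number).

Stitches: 105 × 27/29 = 97.76 → 98.
Rows: 229 × 34/38 = 204.89 → 205.

Cast on 98 stitches; work 205 rows.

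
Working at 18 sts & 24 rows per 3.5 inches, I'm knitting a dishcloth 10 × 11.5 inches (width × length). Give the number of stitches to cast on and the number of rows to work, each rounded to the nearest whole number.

Stitch gauge = 18/3.5 = 5.143 sts/in; 10 × 5.143 = 51.43 → 51 sts.
Row gauge = 24/3.5 = 6.857 rows/in; 11.5 × 6.857 = 78.86 → 79 rows.

Cast on 51 stitches and work 79 rows.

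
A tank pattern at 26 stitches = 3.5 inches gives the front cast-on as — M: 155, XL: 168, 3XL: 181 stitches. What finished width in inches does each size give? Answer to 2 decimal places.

26/3.5 = 7.429 sts per in.
M: 155 / 7.429 = 20.865 → 20.87 in.
XL: 168 / 7.429 = 22.615 → 22.62 in.
3XL: 181 / 7.429 = 24.365 → 24.37 in.

M 20.87 inches; XL 22.62 inches; 3XL 24.37 inches.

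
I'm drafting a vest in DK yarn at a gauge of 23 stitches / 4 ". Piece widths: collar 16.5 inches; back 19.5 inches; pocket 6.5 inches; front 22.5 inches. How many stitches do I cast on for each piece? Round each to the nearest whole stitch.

collar 95; back 112; pocket 37; front 129.

Rate = 23/4 = 5.75 sts per in.
collar: 16.5 × 5.75 = 94.88 → 95.
back: 19.5 × 5.75 = 112.12 → 112.
pocket: 6.5 × 5.75 = 37.38 → 37.
front: 22.5 × 5.75 = 129.38 → 129.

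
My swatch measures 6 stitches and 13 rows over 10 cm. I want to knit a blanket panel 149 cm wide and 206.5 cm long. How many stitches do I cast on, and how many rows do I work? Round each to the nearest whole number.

Cast on 89 stitches and work 268 rows.

Stitch gauge = 6/10 = 0.6 sts/cm; 149 × 0.6 = 89.40 → 89 sts.
Row gauge = 13/10 = 1.3 rows/cm; 206.5 × 1.3 = 268.45 → 268 rows.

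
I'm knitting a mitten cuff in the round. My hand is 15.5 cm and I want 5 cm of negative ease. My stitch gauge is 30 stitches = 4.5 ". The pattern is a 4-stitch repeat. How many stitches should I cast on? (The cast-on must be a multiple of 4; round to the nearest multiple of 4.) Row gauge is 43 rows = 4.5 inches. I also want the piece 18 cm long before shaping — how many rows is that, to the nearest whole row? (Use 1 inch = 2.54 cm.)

Cast on 28 stitches; work 68 rows.

Finished = 15.5 − 5 = 10.5 cm.
10.5 cm × 1/2.54 = 4.13 inches.
30/4.5 = 6.667 sts per in; 4.13 × 6.667 = 27.56 sts.
Nearest multiple of 4 → 28.
18 cm = 7.09 inches; × 9.556 = 67.72 → 68 rows.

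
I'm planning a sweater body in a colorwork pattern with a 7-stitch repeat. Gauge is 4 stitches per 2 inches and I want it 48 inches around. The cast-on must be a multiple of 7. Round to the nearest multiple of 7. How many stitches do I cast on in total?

CO 98 sts.

4 / 2 = 2 sts per inch.
48 × 2 = 96.00 sts.
Nearest multiple of 7: 98.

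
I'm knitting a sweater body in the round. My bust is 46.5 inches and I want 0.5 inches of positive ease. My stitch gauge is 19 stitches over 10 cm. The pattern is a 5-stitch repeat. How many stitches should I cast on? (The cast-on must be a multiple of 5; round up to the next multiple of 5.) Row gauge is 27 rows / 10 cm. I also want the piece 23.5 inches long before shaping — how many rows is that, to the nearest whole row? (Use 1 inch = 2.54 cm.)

Cast on 230 stitches; work 161 rows.

Finished = 46.5 + 0.5 = 47 inches.
47 inches × 2.54 = 119.38 cm.
19/10 = 1.9 sts per cm; 119.38 × 1.9 = 226.82 sts.
Next multiple of 5 → 230.
23.5 inches = 59.69 cm; × 2.7 = 161.16 → 161 rows.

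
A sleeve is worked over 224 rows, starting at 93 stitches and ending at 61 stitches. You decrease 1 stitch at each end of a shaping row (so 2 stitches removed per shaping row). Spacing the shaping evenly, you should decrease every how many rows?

Decrease every 14th row.

Stitches to remove: |61 − 93| = 32.
Shaping rows needed: 32 / 2 = 16.
224 rows / 16 = every 14 rows.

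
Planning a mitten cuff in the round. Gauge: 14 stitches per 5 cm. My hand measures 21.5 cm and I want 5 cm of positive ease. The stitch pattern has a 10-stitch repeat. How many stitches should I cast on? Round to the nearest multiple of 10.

70 stitches.

Finished = 21.5 + 5 = 26.5 cm.
14 / 5 = 2.8 sts/cm.
26.5 × 2.8 = 74.20 sts.
Nearest multiple of 10: 70.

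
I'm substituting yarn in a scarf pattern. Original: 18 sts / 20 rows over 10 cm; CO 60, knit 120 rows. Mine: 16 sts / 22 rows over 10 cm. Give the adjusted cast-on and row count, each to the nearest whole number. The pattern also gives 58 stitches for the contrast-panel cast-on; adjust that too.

Cast on 53 stitches; work 132 rows; contrast-panel cast-on 52 stitches.

Stitches: 60 × 16/18 = 53.33 → 53.
Rows: 120 × 22/20 = 132.00 → 132.
contrast-panel cast-on: 58 × 16/18 = 51.56 → 52.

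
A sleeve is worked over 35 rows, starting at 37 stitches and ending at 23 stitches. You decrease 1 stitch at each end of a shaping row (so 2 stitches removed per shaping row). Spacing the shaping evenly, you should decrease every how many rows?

Stitches to remove: |23 − 37| = 14.
Shaping rows needed: 14 / 2 = 7.
35 rows / 7 = every 5 rows.

Decrease every 5th row.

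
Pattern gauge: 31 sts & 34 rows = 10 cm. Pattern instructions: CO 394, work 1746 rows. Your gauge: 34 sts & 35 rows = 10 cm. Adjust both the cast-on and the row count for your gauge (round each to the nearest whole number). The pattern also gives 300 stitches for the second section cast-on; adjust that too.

Stitches: 394 × 34/31 = 432.13 → 432.
Rows: 1746 × 35/34 = 1797.35 → 1797.
second section cast-on: 300 × 34/31 = 329.03 → 329.

Cast on 432 stitches; work 1797 rows; second section cast-on 329 stitches.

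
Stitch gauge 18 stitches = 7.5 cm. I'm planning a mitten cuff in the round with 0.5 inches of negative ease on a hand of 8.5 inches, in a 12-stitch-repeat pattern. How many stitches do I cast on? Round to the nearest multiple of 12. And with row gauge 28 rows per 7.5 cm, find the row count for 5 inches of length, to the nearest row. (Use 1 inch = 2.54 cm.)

Cast on 48 stitches; work 47 rows.

Finished = 8.5 − 0.5 = 8 inches.
8 inches × 2.54 = 20.32 cm.
18/7.5 = 2.4 sts per cm; 20.32 × 2.4 = 48.77 sts.
Nearest multiple of 12 → 48.
5 inches = 12.70 cm; × 3.733 = 47.41 → 47 rows.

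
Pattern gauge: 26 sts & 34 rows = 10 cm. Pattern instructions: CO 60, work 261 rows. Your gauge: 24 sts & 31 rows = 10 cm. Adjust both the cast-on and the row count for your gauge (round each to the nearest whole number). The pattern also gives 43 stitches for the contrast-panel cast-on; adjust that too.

Stitches: 60 × 24/26 = 55.38 → 55.
Rows: 261 × 31/34 = 237.97 → 238.
contrast-panel cast-on: 43 × 24/26 = 39.69 → 40.

Cast on 55 stitches; work 238 rows; contrast-panel cast-on 40 stitches.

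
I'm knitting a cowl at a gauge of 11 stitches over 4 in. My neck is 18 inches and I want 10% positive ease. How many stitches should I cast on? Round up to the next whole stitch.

Finished = 18 × 1.10 = 19.80 in.
11 / 4 = 2.75 sts per inch.
19.80 × 2.75 = 54.45 sts.
→ 55 sts.

55 stitches.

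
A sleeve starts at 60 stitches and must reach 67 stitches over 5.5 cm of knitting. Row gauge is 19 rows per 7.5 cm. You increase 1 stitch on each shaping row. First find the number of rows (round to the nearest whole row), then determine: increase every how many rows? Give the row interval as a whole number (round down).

Increase every 2nd row.

Rows = 5.5 × 2.533 = 13.9 → 14 rows.
Stitches to add: 7 → 7 shaping rows (at 1 st each).
14 / 7 = 2.00 → every 2 rows.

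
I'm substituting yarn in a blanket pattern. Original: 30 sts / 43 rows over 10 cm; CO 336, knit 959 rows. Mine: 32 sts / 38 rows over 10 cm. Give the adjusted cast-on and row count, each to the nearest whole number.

Stitches: 336 × 32/30 = 358.40 → 358.
Rows: 959 × 38/43 = 847.49 → 847.

Cast on 358 stitches; work 847 rows.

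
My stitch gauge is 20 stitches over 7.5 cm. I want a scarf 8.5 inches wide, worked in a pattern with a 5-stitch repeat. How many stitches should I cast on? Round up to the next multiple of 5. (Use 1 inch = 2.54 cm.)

Cast on 60 stitches.

8.5 in = 8.5 × 2.54 = 21.59 cm.
20 / 7.5 = 2.667 sts/cm.
21.59 × 2.667 = 57.57 sts.
→ 60.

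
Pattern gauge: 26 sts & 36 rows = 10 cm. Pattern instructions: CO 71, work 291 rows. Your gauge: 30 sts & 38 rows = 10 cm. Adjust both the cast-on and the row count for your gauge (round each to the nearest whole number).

Stitches: 71 × 30/26 = 81.92 → 82.
Rows: 291 × 38/36 = 307.17 → 307.

Cast on 82 stitches; work 307 rows.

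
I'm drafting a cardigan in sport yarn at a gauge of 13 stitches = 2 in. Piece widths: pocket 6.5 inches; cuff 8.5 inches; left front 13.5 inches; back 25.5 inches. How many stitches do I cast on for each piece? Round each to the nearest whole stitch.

Rate = 13/2 = 6.5 sts per in.
pocket: 6.5 × 6.5 = 42.25 → 42.
cuff: 8.5 × 6.5 = 55.25 → 55.
left front: 13.5 × 6.5 = 87.75 → 88.
back: 25.5 × 6.5 = 165.75 → 166.

pocket 42; cuff 55; left front 88; back 166.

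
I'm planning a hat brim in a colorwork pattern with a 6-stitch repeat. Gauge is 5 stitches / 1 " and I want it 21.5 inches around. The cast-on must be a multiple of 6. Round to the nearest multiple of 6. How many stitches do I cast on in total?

Cast on 108 stitches.

5 / 1 = 5 sts per inch.
21.5 × 5 = 107.50 sts.
Nearest multiple of 6: 108.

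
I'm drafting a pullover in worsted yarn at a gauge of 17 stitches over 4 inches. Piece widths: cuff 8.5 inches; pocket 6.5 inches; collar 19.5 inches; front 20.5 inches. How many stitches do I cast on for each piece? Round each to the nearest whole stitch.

cuff 36; pocket 28; collar 83; front 87.

Rate = 17/4 = 4.25 sts per in.
cuff: 8.5 × 4.25 = 36.12 → 36.
pocket: 6.5 × 4.25 = 27.62 → 28.
collar: 19.5 × 4.25 = 82.88 → 83.
front: 20.5 × 4.25 = 87.12 → 87.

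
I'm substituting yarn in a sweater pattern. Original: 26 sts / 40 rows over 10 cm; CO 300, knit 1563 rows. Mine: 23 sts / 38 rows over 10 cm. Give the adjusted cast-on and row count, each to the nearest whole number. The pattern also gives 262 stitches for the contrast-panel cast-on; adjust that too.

Stitches: 300 × 23/26 = 265.38 → 265.
Rows: 1563 × 38/40 = 1484.85 → 1485.
contrast-panel cast-on: 262 × 23/26 = 231.77 → 232.

Cast on 265 stitches; work 1485 rows; contrast-panel cast-on 232 stitches.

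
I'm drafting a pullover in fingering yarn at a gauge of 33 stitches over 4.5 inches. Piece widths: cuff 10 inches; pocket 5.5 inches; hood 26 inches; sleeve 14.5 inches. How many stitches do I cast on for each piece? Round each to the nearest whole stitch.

cuff 73; pocket 40; hood 191; sleeve 106.

Rate = 33/4.5 = 7.333 sts per in.
cuff: 10 × 7.333 = 73.33 → 73.
pocket: 5.5 × 7.333 = 40.33 → 40.
hood: 26 × 7.333 = 190.67 → 191.
sleeve: 14.5 × 7.333 = 106.33 → 106.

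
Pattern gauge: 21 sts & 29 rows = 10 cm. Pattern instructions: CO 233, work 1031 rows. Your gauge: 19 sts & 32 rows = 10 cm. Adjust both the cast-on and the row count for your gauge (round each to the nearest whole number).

Stitches: 233 × 19/21 = 210.81 → 211.
Rows: 1031 × 32/29 = 1137.66 → 1138.

Cast on 211 stitches; work 1138 rows.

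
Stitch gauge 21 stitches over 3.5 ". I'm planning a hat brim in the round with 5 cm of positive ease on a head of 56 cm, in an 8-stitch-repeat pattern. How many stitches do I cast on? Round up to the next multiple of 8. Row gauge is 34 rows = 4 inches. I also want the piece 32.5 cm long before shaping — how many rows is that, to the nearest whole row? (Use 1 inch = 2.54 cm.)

Finished = 56 + 5 = 61 cm.
61 cm × 1/2.54 = 24.02 inches.
21/3.5 = 6 sts per in; 24.02 × 6 = 144.09 sts.
Next multiple of 8 → 152.
32.5 cm = 12.80 inches; × 8.5 = 108.76 → 109 rows.

Cast on 152 stitches; work 109 rows.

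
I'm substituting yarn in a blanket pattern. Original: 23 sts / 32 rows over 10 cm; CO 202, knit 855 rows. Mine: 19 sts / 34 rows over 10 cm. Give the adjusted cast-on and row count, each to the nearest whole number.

Stitches: 202 × 19/23 = 166.87 → 167.
Rows: 855 × 34/32 = 908.44 → 908.

Cast on 167 stitches; work 908 rows.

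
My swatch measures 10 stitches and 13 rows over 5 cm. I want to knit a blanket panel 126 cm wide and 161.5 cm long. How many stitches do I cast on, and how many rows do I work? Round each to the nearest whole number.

Stitch gauge = 10/5 = 2 sts/cm; 126 × 2 = 252.00 → 252 sts.
Row gauge = 13/5 = 2.6 rows/cm; 161.5 × 2.6 = 419.90 → 420 rows.

Cast on 252 stitches and work 420 rows.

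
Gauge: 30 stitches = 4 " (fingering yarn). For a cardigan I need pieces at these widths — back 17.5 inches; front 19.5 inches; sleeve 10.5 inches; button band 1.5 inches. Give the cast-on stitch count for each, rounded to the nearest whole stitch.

Rate = 30/4 = 7.5 sts per in.
back: 17.5 × 7.5 = 131.25 → 131.
front: 19.5 × 7.5 = 146.25 → 146.
sleeve: 10.5 × 7.5 = 78.75 → 79.
button band: 1.5 × 7.5 = 11.25 → 11.

back 131; front 146; sleeve 79; button band 11.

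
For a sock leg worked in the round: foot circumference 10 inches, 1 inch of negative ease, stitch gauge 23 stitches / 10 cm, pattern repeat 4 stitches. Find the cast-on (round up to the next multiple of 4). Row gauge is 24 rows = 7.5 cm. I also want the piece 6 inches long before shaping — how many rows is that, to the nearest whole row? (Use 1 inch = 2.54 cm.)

Cast on 56 stitches; work 49 rows.

Finished = 10 − 1 = 9 inches.
9 inches × 2.54 = 22.86 cm.
23/10 = 2.3 sts per cm; 22.86 × 2.3 = 52.58 sts.
Next multiple of 4 → 56.
6 inches = 15.24 cm; × 3.2 = 48.77 → 49 rows.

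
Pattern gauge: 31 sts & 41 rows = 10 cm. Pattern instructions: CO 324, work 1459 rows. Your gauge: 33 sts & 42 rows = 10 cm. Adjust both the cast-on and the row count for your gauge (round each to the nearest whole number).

Cast on 345 stitches; work 1495 rows.

Stitches: 324 × 33/31 = 344.90 → 345.
Rows: 1459 × 42/41 = 1494.59 → 1495.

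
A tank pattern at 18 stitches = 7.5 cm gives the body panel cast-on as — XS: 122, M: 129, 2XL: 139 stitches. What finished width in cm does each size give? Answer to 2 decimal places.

XS 50.83 cm; M 53.75 cm; 2XL 57.92 cm.

18/7.5 = 2.4 sts per cm.
XS: 122 / 2.4 = 50.833 → 50.83 cm.
M: 129 / 2.4 = 53.750 → 53.75 cm.
2XL: 139 / 2.4 = 57.917 → 57.92 cm.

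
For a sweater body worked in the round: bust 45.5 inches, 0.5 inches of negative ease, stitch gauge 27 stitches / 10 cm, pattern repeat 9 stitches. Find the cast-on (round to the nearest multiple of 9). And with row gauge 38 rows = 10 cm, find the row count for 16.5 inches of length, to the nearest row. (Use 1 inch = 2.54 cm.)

Cast on 306 stitches; work 159 rows.

Finished = 45.5 − 0.5 = 45 inches.
45 inches × 2.54 = 114.30 cm.
27/10 = 2.7 sts per cm; 114.30 × 2.7 = 308.61 sts.
Nearest multiple of 9 → 306.
16.5 inches = 41.91 cm; × 3.8 = 159.26 → 159 rows.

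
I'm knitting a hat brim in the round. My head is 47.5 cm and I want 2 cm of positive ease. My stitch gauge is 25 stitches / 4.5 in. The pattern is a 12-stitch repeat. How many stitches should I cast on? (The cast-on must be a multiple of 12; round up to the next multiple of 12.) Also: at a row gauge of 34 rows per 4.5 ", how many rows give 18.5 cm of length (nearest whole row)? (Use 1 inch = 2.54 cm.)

Finished = 47.5 + 2 = 49.5 cm.
49.5 cm × 1/2.54 = 19.49 inches.
25/4.5 = 5.556 sts per in; 19.49 × 5.556 = 108.27 sts.
Next multiple of 12 → 120.
18.5 cm = 7.28 inches; × 7.556 = 55.03 → 55 rows.

Cast on 120 stitches; work 55 rows.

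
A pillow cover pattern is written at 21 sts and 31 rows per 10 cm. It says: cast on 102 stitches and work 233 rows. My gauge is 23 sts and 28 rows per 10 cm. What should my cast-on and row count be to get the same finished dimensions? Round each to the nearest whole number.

Stitches: 102 × 23/21 = 111.71 → 112.
Rows: 233 × 28/31 = 210.45 → 210.

Cast on 112 stitches; work 210 rows.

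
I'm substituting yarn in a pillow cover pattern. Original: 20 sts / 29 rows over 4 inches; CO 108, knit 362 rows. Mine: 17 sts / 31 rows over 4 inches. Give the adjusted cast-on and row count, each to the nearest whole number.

Stitches: 108 × 17/20 = 91.80 → 92.
Rows: 362 × 31/29 = 386.97 → 387.

Cast on 92 stitches; work 387 rows.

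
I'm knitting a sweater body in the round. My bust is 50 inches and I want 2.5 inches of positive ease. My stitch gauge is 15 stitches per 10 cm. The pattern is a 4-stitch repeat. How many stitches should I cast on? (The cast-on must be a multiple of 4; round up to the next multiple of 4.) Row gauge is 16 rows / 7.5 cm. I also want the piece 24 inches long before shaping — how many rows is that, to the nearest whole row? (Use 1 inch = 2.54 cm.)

Finished = 50 + 2.5 = 52.5 inches.
52.5 inches × 2.54 = 133.35 cm.
15/10 = 1.5 sts per cm; 133.35 × 1.5 = 200.03 sts.
Next multiple of 4 → 204.
24 inches = 60.96 cm; × 2.133 = 130.05 → 130 rows.

Cast on 204 stitches; work 130 rows.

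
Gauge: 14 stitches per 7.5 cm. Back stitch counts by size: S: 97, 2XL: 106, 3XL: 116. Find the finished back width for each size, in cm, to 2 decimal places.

S 51.96 cm; 2XL 56.79 cm; 3XL 62.14 cm.

14/7.5 = 1.867 sts per cm.
S: 97 / 1.867 = 51.964 → 51.96 cm.
2XL: 106 / 1.867 = 56.786 → 56.79 cm.
3XL: 116 / 1.867 = 62.143 → 62.14 cm.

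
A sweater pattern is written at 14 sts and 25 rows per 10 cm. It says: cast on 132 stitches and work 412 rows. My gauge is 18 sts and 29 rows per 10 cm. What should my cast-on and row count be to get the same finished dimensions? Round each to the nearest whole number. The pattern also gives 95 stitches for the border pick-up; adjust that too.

Cast on 170 stitches; work 478 rows; border pick-up 122 stitches.

Stitches: 132 × 18/14 = 169.71 → 170.
Rows: 412 × 29/25 = 477.92 → 478.
border pick-up: 95 × 18/14 = 122.14 → 122.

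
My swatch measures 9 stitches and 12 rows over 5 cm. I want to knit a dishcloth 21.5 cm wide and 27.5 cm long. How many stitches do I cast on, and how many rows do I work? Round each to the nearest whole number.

Stitch gauge = 9/5 = 1.8 sts/cm; 21.5 × 1.8 = 38.70 → 39 sts.
Row gauge = 12/5 = 2.4 rows/cm; 27.5 × 2.4 = 66.00 → 66 rows.

Cast on 39 stitches and work 66 rows.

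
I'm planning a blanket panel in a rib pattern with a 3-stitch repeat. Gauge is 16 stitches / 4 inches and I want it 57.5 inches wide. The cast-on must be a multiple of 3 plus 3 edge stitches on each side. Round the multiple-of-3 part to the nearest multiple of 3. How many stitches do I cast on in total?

231 stitches.

16 / 4 = 4 sts per inch.
57.5 × 4 = 230.00 sts.
Less 6 edge sts → 224.00 for the repeat.
Nearest multiple of 3: 225.
Add back 6 edge sts → 231.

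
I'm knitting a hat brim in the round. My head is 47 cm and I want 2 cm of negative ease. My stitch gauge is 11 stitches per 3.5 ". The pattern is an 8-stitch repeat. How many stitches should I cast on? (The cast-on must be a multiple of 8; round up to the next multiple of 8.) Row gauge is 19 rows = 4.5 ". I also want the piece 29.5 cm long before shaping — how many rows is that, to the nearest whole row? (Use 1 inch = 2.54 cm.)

Finished = 47 − 2 = 45 cm.
45 cm × 1/2.54 = 17.72 inches.
11/3.5 = 3.143 sts per in; 17.72 × 3.143 = 55.68 sts.
Next multiple of 8 → 56.
29.5 cm = 11.61 inches; × 4.222 = 49.04 → 49 rows.

Cast on 56 stitches; work 49 rows.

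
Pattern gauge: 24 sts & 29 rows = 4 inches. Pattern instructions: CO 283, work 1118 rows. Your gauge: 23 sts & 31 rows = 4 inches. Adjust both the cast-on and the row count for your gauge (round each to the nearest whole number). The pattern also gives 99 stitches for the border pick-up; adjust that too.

Stitches: 283 × 23/24 = 271.21 → 271.
Rows: 1118 × 31/29 = 1195.10 → 1195.
border pick-up: 99 × 23/24 = 94.88 → 95.

Cast on 271 stitches; work 1195 rows; border pick-up 95 stitches.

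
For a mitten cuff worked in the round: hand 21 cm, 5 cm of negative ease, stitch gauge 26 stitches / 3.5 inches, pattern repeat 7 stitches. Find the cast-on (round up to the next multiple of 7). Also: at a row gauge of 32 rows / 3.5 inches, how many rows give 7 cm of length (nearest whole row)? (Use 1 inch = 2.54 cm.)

Cast on 49 stitches; work 25 rows.

Finished = 21 − 5 = 16 cm.
16 cm × 1/2.54 = 6.30 inches.
26/3.5 = 7.429 sts per in; 6.30 × 7.429 = 46.79 sts.
Next multiple of 7 → 49.
7 cm = 2.76 inches; × 9.143 = 25.20 → 25 rows.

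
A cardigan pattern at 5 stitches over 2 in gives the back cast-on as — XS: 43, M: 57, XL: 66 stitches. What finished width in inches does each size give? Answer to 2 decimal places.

XS 17.20 inches; M 22.80 inches; XL 26.40 inches.

5/2 = 2.5 sts per in.
XS: 43 / 2.5 = 17.200 → 17.20 in.
M: 57 / 2.5 = 22.800 → 22.80 in.
XL: 66 / 2.5 = 26.400 → 26.40 in.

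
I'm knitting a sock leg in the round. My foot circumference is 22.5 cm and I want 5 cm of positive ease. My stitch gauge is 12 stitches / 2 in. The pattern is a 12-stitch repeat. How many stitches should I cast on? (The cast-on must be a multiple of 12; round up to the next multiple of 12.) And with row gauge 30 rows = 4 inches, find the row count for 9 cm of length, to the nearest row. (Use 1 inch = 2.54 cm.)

Finished = 22.5 + 5 = 27.5 cm.
27.5 cm × 1/2.54 = 10.83 inches.
12/2 = 6 sts per in; 10.83 × 6 = 64.96 sts.
Next multiple of 12 → 72.
9 cm = 3.54 inches; × 7.5 = 26.57 → 27 rows.

Cast on 72 stitches; work 27 rows.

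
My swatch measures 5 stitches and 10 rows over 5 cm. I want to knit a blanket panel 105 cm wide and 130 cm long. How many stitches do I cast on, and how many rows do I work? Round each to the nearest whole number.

Stitch gauge = 5/5 = 1 sts/cm; 105 × 1 = 105.00 → 105 sts.
Row gauge = 10/5 = 2 rows/cm; 130 × 2 = 260.00 → 260 rows.

Cast on 105 stitches and work 260 rows.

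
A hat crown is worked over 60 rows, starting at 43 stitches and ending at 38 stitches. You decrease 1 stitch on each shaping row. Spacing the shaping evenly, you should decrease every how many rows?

Decrease every 12th row.

Stitches to remove: |38 − 43| = 5.
Shaping rows needed: 5 / 1 = 5.
60 rows / 5 = every 12 rows.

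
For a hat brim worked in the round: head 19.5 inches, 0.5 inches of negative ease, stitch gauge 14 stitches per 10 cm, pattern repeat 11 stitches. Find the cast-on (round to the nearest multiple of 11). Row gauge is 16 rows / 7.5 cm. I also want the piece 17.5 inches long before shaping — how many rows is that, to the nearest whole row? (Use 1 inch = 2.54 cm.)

Finished = 19.5 − 0.5 = 19 inches.
19 inches × 2.54 = 48.26 cm.
14/10 = 1.4 sts per cm; 48.26 × 1.4 = 67.56 sts.
Nearest multiple of 11 → 66.
17.5 inches = 44.45 cm; × 2.133 = 94.83 → 95 rows.

Cast on 66 stitches; work 95 rows.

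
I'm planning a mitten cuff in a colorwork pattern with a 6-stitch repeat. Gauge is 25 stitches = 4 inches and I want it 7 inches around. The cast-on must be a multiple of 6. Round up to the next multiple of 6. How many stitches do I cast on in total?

48 stitches.

25 / 4 = 6.25 sts per inch.
7 × 6.25 = 43.75 sts.
Next multiple of 6: 48.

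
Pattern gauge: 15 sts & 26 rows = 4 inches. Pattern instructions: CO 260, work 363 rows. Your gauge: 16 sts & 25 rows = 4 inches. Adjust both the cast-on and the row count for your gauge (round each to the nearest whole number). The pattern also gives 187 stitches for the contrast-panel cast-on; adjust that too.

Cast on 277 stitches; work 349 rows; contrast-panel cast-on 199 stitches.

Stitches: 260 × 16/15 = 277.33 → 277.
Rows: 363 × 25/26 = 349.04 → 349.
contrast-panel cast-on: 187 × 16/15 = 199.47 → 199.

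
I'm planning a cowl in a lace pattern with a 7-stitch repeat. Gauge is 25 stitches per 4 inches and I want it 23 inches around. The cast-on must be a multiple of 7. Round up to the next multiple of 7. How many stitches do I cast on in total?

25 / 4 = 6.25 sts per inch.
23 × 6.25 = 143.75 sts.
Next multiple of 7: 147.

CO 147 sts.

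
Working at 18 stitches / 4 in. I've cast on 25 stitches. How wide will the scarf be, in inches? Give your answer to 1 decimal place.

5.6 inches.

18 stitches / 4 inch = 4.5 stitches per inch.
25 / 4.5 = 5.56 inches.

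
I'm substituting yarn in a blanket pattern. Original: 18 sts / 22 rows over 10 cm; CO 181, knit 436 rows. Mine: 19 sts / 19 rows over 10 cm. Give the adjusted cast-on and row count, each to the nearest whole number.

Stitches: 181 × 19/18 = 191.06 → 191.
Rows: 436 × 19/22 = 376.55 → 377.

Cast on 191 stitches; work 377 rows.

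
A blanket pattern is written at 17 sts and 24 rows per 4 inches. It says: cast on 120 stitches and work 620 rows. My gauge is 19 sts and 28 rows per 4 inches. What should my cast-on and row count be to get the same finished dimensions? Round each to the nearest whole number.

Cast on 134 stitches; work 723 rows.

Stitches: 120 × 19/17 = 134.12 → 134.
Rows: 620 × 28/24 = 723.33 → 723.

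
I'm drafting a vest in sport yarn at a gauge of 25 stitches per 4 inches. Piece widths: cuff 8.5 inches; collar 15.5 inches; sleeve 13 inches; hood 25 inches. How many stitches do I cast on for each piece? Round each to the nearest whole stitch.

cuff 53; collar 97; sleeve 81; hood 156.

Rate = 25/4 = 6.25 sts per in.
cuff: 8.5 × 6.25 = 53.12 → 53.
collar: 15.5 × 6.25 = 96.88 → 97.
sleeve: 13 × 6.25 = 81.25 → 81.
hood: 25 × 6.25 = 156.25 → 156.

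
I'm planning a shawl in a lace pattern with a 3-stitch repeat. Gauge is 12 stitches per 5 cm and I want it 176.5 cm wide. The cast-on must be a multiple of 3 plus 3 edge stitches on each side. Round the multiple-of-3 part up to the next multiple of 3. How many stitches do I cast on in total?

426 stitches.

12 / 5 = 2.4 sts per cm.
176.5 × 2.4 = 423.60 sts.
Less 6 edge sts → 417.60 for the repeat.
Next multiple of 3: 420.
Add back 6 edge sts → 426.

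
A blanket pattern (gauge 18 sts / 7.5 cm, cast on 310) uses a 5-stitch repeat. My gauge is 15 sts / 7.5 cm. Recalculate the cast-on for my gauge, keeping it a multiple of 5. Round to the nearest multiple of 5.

260 stitches.

310 × 15 / 18 = 258.33.
Nearest multiple of 5: 260.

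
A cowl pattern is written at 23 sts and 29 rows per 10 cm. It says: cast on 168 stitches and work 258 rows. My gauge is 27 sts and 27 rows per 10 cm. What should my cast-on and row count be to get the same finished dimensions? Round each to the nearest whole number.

Stitches: 168 × 27/23 = 197.22 → 197.
Rows: 258 × 27/29 = 240.21 → 240.

Cast on 197 stitches; work 240 rows.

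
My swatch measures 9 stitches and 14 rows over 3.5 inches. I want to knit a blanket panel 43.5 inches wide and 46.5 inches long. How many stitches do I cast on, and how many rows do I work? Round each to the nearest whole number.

Stitch gauge = 9/3.5 = 2.571 sts/in; 43.5 × 2.571 = 111.86 → 112 sts.
Row gauge = 14/3.5 = 4 rows/in; 46.5 × 4 = 186.00 → 186 rows.

Cast on 112 stitches and work 186 rows.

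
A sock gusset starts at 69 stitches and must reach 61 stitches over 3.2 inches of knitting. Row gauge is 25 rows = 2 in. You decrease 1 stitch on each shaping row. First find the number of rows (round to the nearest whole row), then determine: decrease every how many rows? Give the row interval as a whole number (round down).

Rows = 3.2 × 12.5 = 40.0 → 40 rows.
Stitches to remove: 8 → 8 shaping rows (at 1 st each).
40 / 8 = 5.00 → every 5 rows.

Decrease every 5th row.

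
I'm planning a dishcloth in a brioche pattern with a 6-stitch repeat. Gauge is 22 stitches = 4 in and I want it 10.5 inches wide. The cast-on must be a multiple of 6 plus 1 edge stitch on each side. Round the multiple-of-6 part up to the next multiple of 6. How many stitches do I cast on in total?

22 / 4 = 5.5 sts per inch.
10.5 × 5.5 = 57.75 sts.
Less 2 edge sts → 55.75 for the repeat.
Next multiple of 6: 60.
Add back 2 edge sts → 62.

Cast on 62 stitches.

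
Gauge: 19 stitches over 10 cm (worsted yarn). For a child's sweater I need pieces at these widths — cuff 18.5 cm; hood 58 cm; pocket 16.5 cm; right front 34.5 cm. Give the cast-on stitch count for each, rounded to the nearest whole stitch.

Rate = 19/10 = 1.9 sts per cm.
cuff: 18.5 × 1.9 = 35.15 → 35.
hood: 58 × 1.9 = 110.20 → 110.
pocket: 16.5 × 1.9 = 31.35 → 31.
right front: 34.5 × 1.9 = 65.55 → 66.

cuff 35; hood 110; pocket 31; right front 66.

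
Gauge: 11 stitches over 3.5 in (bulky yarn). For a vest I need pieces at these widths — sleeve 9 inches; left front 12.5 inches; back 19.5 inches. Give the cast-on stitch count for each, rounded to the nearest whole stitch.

sleeve 28; left front 39; back 61.

Rate = 11/3.5 = 3.143 sts per in.
sleeve: 9 × 3.143 = 28.29 → 28.
left front: 12.5 × 3.143 = 39.29 → 39.
back: 19.5 × 3.143 = 61.29 → 61.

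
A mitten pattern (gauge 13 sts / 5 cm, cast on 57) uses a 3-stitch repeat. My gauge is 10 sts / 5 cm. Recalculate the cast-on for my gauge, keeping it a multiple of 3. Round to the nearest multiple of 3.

45 stitches.

57 × 10 / 13 = 43.85.
Nearest multiple of 3: 45.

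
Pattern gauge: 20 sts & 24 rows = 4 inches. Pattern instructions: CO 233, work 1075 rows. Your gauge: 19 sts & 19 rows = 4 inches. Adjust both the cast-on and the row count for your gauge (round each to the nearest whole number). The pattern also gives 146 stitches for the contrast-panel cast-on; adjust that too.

Stitches: 233 × 19/20 = 221.35 → 221.
Rows: 1075 × 19/24 = 851.04 → 851.
contrast-panel cast-on: 146 × 19/20 = 138.70 → 139.

Cast on 221 stitches; work 851 rows; contrast-panel cast-on 139 stitches.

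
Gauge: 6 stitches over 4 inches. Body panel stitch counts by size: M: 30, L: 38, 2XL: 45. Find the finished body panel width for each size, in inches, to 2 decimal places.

6/4 = 1.5 sts per in.
M: 30 / 1.5 = 20.000 → 20.00 in.
L: 38 / 1.5 = 25.333 → 25.33 in.
2XL: 45 / 1.5 = 30.000 → 30.00 in.

M 20.00 inches; L 25.33 inches; 2XL 30.00 inches.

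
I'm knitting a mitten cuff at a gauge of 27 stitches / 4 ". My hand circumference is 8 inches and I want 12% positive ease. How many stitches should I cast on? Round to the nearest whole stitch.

60 stitches.

Finished = 8 × 1.12 = 8.96 in.
27 / 4 = 6.75 sts per inch.
8.96 × 6.75 = 60.48 sts.
→ 60 sts.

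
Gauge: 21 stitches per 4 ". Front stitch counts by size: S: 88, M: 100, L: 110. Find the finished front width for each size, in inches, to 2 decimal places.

21/4 = 5.25 sts per in.
S: 88 / 5.25 = 16.762 → 16.76 in.
M: 100 / 5.25 = 19.048 → 19.05 in.
L: 110 / 5.25 = 20.952 → 20.95 in.

S 16.76 inches; M 19.05 inches; L 20.95 inches.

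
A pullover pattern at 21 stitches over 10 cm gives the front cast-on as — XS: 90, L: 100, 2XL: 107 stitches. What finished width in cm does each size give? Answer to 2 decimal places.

XS 42.86 cm; L 47.62 cm; 2XL 50.95 cm.

21/10 = 2.1 sts per cm.
XS: 90 / 2.1 = 42.857 → 42.86 cm.
L: 100 / 2.1 = 47.619 → 47.62 cm.
2XL: 107 / 2.1 = 50.952 → 50.95 cm.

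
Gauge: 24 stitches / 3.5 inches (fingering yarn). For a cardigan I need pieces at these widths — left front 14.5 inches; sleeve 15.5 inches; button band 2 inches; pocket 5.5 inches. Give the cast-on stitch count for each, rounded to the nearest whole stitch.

left front 99; sleeve 106; button band 14; pocket 38.

Rate = 24/3.5 = 6.857 sts per in.
left front: 14.5 × 6.857 = 99.43 → 99.
sleeve: 15.5 × 6.857 = 106.29 → 106.
button band: 2 × 6.857 = 13.71 → 14.
pocket: 5.5 × 6.857 = 37.71 → 38.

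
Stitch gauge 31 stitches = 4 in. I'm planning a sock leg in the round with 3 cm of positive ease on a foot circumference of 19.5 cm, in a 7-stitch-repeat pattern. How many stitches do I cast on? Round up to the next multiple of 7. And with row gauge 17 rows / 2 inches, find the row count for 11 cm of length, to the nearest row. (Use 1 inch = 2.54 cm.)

Cast on 70 stitches; work 37 rows.

Finished = 19.5 + 3 = 22.5 cm.
22.5 cm × 1/2.54 = 8.86 inches.
31/4 = 7.75 sts per in; 8.86 × 7.75 = 68.65 sts.
Next multiple of 7 → 70.
11 cm = 4.33 inches; × 8.5 = 36.81 → 37 rows.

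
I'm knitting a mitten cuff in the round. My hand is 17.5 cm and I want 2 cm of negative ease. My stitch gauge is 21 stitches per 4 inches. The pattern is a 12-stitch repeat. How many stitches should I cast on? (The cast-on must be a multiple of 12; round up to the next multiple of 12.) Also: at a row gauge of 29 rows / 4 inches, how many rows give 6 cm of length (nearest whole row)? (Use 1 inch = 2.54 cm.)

Cast on 36 stitches; work 17 rows.

Finished = 17.5 − 2 = 15.5 cm.
15.5 cm × 1/2.54 = 6.10 inches.
21/4 = 5.25 sts per in; 6.10 × 5.25 = 32.04 sts.
Next multiple of 12 → 36.
6 cm = 2.36 inches; × 7.25 = 17.13 → 17 rows.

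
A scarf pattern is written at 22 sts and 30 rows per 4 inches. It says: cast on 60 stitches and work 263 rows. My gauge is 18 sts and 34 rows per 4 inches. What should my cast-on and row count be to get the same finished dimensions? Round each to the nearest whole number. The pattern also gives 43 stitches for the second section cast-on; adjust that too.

Stitches: 60 × 18/22 = 49.09 → 49.
Rows: 263 × 34/30 = 298.07 → 298.
second section cast-on: 43 × 18/22 = 35.18 → 35.

Cast on 49 stitches; work 298 rows; second section cast-on 35 stitches.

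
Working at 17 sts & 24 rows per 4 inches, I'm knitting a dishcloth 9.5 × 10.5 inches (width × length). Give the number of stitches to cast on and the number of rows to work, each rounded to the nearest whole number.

Stitch gauge = 17/4 = 4.25 sts/in; 9.5 × 4.25 = 40.38 → 40 sts.
Row gauge = 24/4 = 6 rows/in; 10.5 × 6 = 63.00 → 63 rows.

Cast on 40 stitches and work 63 rows.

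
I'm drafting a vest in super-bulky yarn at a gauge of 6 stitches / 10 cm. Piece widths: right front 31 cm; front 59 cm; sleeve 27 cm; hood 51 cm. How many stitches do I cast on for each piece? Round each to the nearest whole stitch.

Rate = 6/10 = 0.6 sts per cm.
right front: 31 × 0.6 = 18.60 → 19.
front: 59 × 0.6 = 35.40 → 35.
sleeve: 27 × 0.6 = 16.20 → 16.
hood: 51 × 0.6 = 30.60 → 31.

right front 19; front 35; sleeve 16; hood 31.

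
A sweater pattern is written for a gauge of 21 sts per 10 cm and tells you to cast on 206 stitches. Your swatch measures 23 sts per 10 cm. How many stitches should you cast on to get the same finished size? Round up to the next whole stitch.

CO 226 sts.

Scale factor = 23 / 21 = 1.095.
206 × 23 / 21 = 225.62 sts.
→ 226 sts.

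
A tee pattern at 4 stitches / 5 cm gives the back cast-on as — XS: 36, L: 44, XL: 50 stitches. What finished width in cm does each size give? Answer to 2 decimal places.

4/5 = 0.8 sts per cm.
XS: 36 / 0.8 = 45.000 → 45.00 cm.
L: 44 / 0.8 = 55.000 → 55.00 cm.
XL: 50 / 0.8 = 62.500 → 62.50 cm.

XS 45.00 cm; L 55.00 cm; XL 62.50 cm.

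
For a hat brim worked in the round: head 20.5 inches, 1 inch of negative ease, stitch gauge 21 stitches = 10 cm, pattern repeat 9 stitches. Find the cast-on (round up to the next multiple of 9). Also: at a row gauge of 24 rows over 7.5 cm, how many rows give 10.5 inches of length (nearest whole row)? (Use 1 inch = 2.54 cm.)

Finished = 20.5 − 1 = 19.5 inches.
19.5 inches × 2.54 = 49.53 cm.
21/10 = 2.1 sts per cm; 49.53 × 2.1 = 104.01 sts.
Next multiple of 9 → 108.
10.5 inches = 26.67 cm; × 3.2 = 85.34 → 85 rows.

Cast on 108 stitches; work 85 rows.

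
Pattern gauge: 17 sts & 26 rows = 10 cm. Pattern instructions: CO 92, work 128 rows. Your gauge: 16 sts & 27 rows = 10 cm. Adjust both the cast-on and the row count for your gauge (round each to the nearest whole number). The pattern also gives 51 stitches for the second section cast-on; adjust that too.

Cast on 87 stitches; work 133 rows; second section cast-on 48 stitches.

Stitches: 92 × 16/17 = 86.59 → 87.
Rows: 128 × 27/26 = 132.92 → 133.
second section cast-on: 51 × 16/17 = 48.00 → 48.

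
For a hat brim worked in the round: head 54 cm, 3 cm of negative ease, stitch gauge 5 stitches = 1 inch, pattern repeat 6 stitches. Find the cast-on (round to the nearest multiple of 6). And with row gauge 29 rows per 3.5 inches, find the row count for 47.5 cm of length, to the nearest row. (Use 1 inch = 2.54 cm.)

Cast on 102 stitches; work 155 rows.

Finished = 54 − 3 = 51 cm.
51 cm × 1/2.54 = 20.08 inches.
5/1 = 5 sts per in; 20.08 × 5 = 100.39 sts.
Nearest multiple of 6 → 102.
47.5 cm = 18.70 inches; × 8.286 = 154.95 → 155 rows.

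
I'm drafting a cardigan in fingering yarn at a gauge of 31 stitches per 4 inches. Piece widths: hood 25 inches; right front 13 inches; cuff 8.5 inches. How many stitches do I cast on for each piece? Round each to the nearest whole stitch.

Rate = 31/4 = 7.75 sts per in.
hood: 25 × 7.75 = 193.75 → 194.
right front: 13 × 7.75 = 100.75 → 101.
cuff: 8.5 × 7.75 = 65.88 → 66.

hood 194; right front 101; cuff 66.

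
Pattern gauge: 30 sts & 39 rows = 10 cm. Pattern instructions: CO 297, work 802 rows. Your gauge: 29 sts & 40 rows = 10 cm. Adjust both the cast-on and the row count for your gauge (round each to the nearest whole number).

Stitches: 297 × 29/30 = 287.10 → 287.
Rows: 802 × 40/39 = 822.56 → 823.

Cast on 287 stitches; work 823 rows.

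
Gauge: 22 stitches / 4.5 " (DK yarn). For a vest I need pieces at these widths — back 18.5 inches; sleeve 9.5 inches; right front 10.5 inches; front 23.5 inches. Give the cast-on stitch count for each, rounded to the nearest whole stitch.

back 90; sleeve 46; right front 51; front 115.

Rate = 22/4.5 = 4.889 sts per in.
back: 18.5 × 4.889 = 90.44 → 90.
sleeve: 9.5 × 4.889 = 46.44 → 46.
right front: 10.5 × 4.889 = 51.33 → 51.
front: 23.5 × 4.889 = 114.89 → 115.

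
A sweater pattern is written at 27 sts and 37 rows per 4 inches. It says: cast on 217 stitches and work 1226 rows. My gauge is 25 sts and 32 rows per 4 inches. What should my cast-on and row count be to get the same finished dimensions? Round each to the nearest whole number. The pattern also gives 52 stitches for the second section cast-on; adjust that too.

Cast on 201 stitches; work 1060 rows; second section cast-on 48 stitches.

Stitches: 217 × 25/27 = 200.93 → 201.
Rows: 1226 × 32/37 = 1060.32 → 1060.
second section cast-on: 52 × 25/27 = 48.15 → 48.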